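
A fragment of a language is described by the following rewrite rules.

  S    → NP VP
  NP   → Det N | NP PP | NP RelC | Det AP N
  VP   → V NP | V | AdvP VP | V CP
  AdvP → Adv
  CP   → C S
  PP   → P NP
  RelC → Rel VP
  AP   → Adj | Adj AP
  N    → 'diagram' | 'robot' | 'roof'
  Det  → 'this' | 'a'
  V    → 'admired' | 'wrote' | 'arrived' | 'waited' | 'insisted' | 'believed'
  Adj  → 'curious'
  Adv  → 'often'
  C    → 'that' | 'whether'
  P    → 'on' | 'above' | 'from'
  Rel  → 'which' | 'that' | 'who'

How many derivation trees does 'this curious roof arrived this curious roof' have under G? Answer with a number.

1

[S [NP [Det this] [AP [Adj curious]] [N roof]] [VP [V arrived] [NP [Det this] [AP [Adj curious]] [N roof]]]]
No rule offers an alternative attachment or grouping for any span, so this is the only derivation.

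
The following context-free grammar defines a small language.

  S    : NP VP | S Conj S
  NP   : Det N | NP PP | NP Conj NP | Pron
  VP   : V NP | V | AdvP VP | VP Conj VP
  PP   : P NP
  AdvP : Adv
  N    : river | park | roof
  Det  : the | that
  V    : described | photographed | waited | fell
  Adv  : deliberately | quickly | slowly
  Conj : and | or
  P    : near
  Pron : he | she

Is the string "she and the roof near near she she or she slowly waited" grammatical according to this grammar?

Ungrammatical

A P word can never sit immediately before a P word in any string this grammar generates, so the substring 'near near' rules out a derivation.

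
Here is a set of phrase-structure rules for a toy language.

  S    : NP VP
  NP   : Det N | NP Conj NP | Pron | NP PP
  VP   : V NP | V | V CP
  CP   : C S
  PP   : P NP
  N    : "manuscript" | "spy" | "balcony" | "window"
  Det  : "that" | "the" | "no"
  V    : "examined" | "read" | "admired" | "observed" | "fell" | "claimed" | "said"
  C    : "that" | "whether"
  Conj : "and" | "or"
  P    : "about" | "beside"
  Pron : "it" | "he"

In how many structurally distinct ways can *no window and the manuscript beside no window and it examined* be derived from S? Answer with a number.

Two of the 5 distinct bracketings:
[S [NP [NP [Det no] [N window]] [Conj and] [NP [NP [NP [Det the] [N manuscript]] [PP [P beside] [NP [Det no] [N window]]]] [Conj and] [NP [Pron it]]]] [VP [V examined]]]
[S [NP [NP [Det no] [N window]] [Conj and] [NP [NP [Det the] [N manuscript]] [PP [P beside] [NP [NP [Det no] [N window]] [Conj and] [NP [Pron it]]]]]] [VP [V examined]]]
The trees differ in how a recursive rule is bracketed over the same span.

5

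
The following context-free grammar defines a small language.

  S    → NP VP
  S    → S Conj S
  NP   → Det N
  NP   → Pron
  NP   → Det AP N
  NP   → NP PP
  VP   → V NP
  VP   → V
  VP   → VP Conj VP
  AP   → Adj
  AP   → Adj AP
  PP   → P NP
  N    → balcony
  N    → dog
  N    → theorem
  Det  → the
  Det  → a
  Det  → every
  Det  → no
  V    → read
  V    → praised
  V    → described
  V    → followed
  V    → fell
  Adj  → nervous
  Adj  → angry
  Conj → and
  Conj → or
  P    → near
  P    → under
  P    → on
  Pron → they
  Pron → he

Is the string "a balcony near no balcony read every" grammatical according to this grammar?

For S → NP VP, every NP-prefix leaves a non-VP remainder: after 'a balcony' the remainder is not a VP; after 'a balcony near no balcony' the remainder is not a VP. The alternative S rule S → S Conj S likewise has no satisfying split.

Ungrammatical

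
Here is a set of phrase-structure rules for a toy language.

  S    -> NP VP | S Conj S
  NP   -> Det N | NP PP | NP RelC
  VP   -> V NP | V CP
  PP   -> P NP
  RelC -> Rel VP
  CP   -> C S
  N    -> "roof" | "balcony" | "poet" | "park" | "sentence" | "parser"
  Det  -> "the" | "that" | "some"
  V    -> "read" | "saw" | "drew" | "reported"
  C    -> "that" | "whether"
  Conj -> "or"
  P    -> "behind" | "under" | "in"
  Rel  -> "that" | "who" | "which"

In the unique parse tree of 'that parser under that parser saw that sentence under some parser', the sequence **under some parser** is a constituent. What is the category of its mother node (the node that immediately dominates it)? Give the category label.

NP

[S [NP [NP [Det that] [N parser]] [PP [P under] [NP [Det that] [N parser]]]] [VP [V saw] [NP [NP [Det that] [N sentence]] [PP [P under] [NP [Det some] [N parser]]]]]]
The span 'under some parser' is the PP node built by PP → P NP.
Its mother is the NP built by NP → NP PP.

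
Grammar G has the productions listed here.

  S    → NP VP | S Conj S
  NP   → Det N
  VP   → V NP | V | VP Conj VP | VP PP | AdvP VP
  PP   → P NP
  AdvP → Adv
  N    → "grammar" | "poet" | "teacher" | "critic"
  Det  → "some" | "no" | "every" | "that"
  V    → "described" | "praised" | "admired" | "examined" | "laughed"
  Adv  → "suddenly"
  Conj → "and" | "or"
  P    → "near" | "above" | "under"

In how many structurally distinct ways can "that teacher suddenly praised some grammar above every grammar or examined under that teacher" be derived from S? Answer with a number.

7

Two of the 7 distinct bracketings:
[S [NP [Det that] [N teacher]] [VP [VP [VP [AdvP [Adv suddenly]] [VP [V praised] [NP [Det some] [N grammar]]]] [PP [P above] [NP [Det every] [N grammar]]]] [Conj or] [VP [VP [V examined]] [PP [P under] [NP [Det that] [N teacher]]]]]]
[S [NP [Det that] [N teacher]] [VP [VP [AdvP [Adv suddenly]] [VP [VP [V praised] [NP [Det some] [N grammar]]] [PP [P above] [NP [Det every] [N grammar]]]]] [Conj or] [VP [VP [V examined]] [PP [P under] [NP [Det that] [N teacher]]]]]]
The trees differ in how a recursive rule is bracketed over the same span.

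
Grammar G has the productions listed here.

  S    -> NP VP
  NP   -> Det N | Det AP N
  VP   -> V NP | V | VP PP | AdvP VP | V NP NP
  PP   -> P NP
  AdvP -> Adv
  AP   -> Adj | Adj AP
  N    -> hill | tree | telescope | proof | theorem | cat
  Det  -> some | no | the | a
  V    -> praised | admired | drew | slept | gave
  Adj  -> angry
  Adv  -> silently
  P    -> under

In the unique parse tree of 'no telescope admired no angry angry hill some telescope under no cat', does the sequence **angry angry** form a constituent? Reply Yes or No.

[S [NP [Det no] [N telescope]] [VP [VP [V admired] [NP [Det no] [AP [Adj angry] [AP [Adj angry]]] [N hill]] [NP [Det some] [N telescope]]] [PP [P under] [NP [Det no] [N cat]]]]]
The words 'angry angry' are exhaustively dominated by a single AP node (built by AP → Adj AP), so they form a constituent.

Yes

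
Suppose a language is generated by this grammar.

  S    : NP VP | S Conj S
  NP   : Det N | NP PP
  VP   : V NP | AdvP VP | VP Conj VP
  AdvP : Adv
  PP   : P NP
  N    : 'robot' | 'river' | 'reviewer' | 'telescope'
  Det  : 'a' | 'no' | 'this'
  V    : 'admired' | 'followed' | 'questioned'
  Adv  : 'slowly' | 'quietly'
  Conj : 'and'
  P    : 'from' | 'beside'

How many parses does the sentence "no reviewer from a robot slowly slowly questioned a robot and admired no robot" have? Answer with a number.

3

Two of the 3 distinct bracketings:
[S [NP [NP [Det no] [N reviewer]] [PP [P from] [NP [Det a] [N robot]]]] [VP [AdvP [Adv slowly]] [VP [AdvP [Adv slowly]] [VP [VP [V questioned] [NP [Det a] [N robot]]] [Conj and] [VP [V admired] [NP [Det no] [N robot]]]]]]]
[S [NP [NP [Det no] [N reviewer]] [PP [P from] [NP [Det a] [N robot]]]] [VP [AdvP [Adv slowly]] [VP [VP [AdvP [Adv slowly]] [VP [V questioned] [NP [Det a] [N robot]]]] [Conj and] [VP [V admired] [NP [Det no] [N robot]]]]]]
The trees differ in how a recursive rule is bracketed over the same span.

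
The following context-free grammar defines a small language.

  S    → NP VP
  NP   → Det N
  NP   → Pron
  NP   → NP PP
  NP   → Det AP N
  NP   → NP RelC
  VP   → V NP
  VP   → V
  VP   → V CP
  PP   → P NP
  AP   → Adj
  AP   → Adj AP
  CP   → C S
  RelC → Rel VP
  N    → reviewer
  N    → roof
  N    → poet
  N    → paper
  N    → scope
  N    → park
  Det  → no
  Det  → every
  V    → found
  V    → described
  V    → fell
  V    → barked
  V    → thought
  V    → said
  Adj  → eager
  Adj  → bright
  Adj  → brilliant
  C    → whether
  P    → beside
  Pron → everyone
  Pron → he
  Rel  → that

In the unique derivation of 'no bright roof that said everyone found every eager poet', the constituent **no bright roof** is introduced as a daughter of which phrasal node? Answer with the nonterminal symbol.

NP

S
  NP
    NP
      Det: no
      AP
        Adj: bright
      N: roof
    RelC
      Rel: that
      VP
        V: said
        NP
          Pron: everyone
  VP
    V: found
    NP
      Det: every
      AP
        Adj: eager
      N: poet
The span 'no bright roof' is the NP node built by NP → Det AP N.
Its mother is the NP built by NP → NP RelC.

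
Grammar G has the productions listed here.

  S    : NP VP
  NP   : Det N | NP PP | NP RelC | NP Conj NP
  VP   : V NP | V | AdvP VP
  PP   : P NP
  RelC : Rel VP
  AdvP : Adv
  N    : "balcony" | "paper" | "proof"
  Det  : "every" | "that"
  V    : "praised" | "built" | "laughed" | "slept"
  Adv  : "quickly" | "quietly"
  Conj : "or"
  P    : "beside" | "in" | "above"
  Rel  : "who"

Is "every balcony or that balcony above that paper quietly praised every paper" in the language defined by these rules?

Grammatical

[S [NP [NP [NP [Det every] [N balcony]] [Conj or] [NP [Det that] [N balcony]]] [PP [P above] [NP [Det that] [N paper]]]] [VP [AdvP [Adv quietly]] [VP [V praised] [NP [Det every] [N paper]]]]]
The bracketing above is licensed at every node by one of the given productions, with S at the root.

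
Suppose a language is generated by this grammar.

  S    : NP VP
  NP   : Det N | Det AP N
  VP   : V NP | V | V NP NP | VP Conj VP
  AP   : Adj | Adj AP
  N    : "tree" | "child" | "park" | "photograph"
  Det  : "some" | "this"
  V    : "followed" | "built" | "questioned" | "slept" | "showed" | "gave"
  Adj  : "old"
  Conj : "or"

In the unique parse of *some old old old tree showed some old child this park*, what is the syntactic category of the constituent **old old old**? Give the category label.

[S [NP [Det some] [AP [Adj old] [AP [Adj old] [AP [Adj old]]]] [N tree]] [VP [V showed] [NP [Det some] [AP [Adj old]] [N child]] [NP [Det this] [N park]]]]
The span 'old old old' is the AP node built by AP → Adj AP.

AP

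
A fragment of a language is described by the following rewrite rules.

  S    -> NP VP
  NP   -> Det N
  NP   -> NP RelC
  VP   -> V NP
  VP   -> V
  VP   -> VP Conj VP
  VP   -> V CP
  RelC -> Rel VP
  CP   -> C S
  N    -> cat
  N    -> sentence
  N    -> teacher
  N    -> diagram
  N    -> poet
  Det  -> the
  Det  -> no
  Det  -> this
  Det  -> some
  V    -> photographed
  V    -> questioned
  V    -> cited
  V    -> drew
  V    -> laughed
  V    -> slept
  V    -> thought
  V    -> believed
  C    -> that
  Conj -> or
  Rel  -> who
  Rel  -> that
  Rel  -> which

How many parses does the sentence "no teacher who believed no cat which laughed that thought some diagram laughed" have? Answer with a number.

3

Two of the 3 distinct bracketings:
[S [NP [NP [Det no] [N teacher]] [RelC [Rel who] [VP [V believed] [NP [NP [NP [Det no] [N cat]] [RelC [Rel which] [VP [V laughed]]]] [RelC [Rel that] [VP [V thought] [NP [Det some] [N diagram]]]]]]]] [VP [V laughed]]]
[S [NP [NP [NP [Det no] [N teacher]] [RelC [Rel who] [VP [V believed] [NP [NP [Det no] [N cat]] [RelC [Rel which] [VP [V laughed]]]]]]] [RelC [Rel that] [VP [V thought] [NP [Det some] [N diagram]]]]] [VP [V laughed]]]
The trees differ in how a recursive rule is bracketed over the same span.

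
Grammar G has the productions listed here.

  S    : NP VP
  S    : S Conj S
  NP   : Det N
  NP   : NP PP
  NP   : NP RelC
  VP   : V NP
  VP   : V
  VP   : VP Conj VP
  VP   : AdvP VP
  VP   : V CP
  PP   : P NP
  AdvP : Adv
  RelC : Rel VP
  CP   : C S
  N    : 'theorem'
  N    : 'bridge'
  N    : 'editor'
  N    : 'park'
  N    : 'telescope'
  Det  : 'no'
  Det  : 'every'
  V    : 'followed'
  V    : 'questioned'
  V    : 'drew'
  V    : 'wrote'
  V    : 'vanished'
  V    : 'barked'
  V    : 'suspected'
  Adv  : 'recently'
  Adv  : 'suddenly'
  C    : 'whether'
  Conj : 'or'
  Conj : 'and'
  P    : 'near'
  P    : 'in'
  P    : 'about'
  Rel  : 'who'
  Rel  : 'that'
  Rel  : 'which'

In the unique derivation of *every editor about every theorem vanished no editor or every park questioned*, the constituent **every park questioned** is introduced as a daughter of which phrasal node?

S

S
  S
    NP
      NP
        Det: every
        N: editor
      PP
        P: about
        NP
          Det: every
          N: theorem
    VP
      V: vanished
      NP
        Det: no
        N: editor
  Conj: or
  S
    NP
      Det: every
      N: park
    VP
      V: questioned
The span 'every park questioned' is the S node built by S → NP VP.
Its mother is the S built by S → S Conj S.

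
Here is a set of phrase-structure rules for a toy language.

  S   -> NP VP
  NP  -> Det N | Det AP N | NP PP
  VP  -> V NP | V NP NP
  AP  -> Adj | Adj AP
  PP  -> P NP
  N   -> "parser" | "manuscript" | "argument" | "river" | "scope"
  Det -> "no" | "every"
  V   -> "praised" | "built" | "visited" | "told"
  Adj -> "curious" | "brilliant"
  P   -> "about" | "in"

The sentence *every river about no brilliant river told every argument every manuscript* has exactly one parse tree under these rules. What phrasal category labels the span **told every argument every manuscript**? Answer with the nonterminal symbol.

S
  NP
    NP
      Det: every
      N: river
    PP
      P: about
      NP
        Det: no
        AP
          Adj: brilliant
        N: river
  VP
    V: told
    NP
      Det: every
      N: argument
    NP
      Det: every
      N: manuscript
The span 'told every argument every manuscript' is the VP node built by VP → V NP NP.

VP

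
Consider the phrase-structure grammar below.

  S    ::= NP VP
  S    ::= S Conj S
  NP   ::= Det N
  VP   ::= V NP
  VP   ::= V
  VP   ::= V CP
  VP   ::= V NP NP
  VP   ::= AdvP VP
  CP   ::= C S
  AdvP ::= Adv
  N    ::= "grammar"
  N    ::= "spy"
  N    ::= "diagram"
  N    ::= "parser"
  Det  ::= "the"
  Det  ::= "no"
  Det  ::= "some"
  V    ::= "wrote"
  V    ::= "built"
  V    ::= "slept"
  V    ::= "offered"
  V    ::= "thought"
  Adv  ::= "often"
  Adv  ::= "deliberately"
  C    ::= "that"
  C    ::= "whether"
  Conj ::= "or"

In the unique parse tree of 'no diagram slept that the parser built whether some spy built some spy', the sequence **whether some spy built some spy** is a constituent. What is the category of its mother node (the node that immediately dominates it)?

S
  NP
    Det: no
    N: diagram
  VP
    V: slept
    CP
      C: that
      S
        NP
          Det: the
          N: parser
        VP
          V: built
          CP
            C: whether
            S
              NP
                Det: some
                N: spy
              VP
                V: built
                NP
                  Det: some
                  N: spy
The span 'whether some spy built some spy' is the CP node built by CP → C S.
Its mother is the VP built by VP → V CP.

VP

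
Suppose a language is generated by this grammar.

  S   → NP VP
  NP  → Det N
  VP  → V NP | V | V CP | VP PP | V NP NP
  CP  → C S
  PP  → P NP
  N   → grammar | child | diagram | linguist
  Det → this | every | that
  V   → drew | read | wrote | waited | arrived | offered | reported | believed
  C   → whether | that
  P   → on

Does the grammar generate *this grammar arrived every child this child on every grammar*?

Grammatical

[S [NP [Det this] [N grammar]] [VP [VP [V arrived] [NP [Det every] [N child]] [NP [Det this] [N child]]] [PP [P on] [NP [Det every] [N grammar]]]]]
Every word is introduced by a lexical rule and the phrasal rules combine the resulting categories into a single S.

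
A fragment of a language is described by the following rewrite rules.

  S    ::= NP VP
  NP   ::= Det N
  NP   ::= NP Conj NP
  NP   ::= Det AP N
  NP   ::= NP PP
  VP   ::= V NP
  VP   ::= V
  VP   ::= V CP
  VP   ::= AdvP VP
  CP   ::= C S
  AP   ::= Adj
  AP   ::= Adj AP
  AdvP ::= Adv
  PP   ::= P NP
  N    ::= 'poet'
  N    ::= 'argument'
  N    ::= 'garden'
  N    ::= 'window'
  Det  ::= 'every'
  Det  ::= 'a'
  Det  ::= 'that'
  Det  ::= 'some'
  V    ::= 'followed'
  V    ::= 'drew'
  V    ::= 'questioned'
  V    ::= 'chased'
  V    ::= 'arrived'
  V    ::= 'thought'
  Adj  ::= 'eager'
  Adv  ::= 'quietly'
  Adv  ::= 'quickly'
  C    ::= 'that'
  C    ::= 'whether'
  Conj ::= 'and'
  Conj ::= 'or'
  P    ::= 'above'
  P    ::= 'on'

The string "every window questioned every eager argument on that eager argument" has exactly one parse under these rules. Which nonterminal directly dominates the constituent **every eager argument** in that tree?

NP

[S [NP [Det every] [N window]] [VP [V questioned] [NP [NP [Det every] [AP [Adj eager]] [N argument]] [PP [P on] [NP [Det that] [AP [Adj eager]] [N argument]]]]]]
The span 'every eager argument' is the NP node built by NP → Det AP N.
Its mother is the NP built by NP → NP PP.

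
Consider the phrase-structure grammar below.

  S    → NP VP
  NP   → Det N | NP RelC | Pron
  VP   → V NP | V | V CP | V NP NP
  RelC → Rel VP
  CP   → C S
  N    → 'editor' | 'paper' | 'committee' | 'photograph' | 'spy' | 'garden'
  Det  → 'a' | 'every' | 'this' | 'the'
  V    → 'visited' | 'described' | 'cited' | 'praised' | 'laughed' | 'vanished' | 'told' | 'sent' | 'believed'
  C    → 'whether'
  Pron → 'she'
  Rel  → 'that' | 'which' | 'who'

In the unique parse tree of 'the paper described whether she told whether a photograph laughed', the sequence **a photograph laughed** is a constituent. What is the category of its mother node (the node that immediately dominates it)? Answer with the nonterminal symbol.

CP

S
  NP
    Det: the
    N: paper
  VP
    V: described
    CP
      C: whether
      S
        NP
          Pron: she
        VP
          V: told
          CP
            C: whether
            S
              NP
                Det: a
                N: photograph
              VP
                V: laughed
The span 'a photograph laughed' is the S node built by S → NP VP.
Its mother is the CP built by CP → C S.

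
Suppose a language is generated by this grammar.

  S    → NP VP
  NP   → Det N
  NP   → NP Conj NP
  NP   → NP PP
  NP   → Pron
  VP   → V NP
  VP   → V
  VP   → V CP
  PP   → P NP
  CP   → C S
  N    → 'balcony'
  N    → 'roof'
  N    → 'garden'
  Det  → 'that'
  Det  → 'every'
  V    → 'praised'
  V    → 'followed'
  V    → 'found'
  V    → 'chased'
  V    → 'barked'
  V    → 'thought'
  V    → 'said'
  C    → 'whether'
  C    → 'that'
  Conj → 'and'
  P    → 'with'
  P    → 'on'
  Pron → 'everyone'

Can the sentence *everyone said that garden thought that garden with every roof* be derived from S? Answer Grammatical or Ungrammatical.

For S → NP VP, the only prefix that parses as NP is 'everyone', but the remainder 'said that garden thought that garden with every roof' is not a VP under these rules.

Ungrammatical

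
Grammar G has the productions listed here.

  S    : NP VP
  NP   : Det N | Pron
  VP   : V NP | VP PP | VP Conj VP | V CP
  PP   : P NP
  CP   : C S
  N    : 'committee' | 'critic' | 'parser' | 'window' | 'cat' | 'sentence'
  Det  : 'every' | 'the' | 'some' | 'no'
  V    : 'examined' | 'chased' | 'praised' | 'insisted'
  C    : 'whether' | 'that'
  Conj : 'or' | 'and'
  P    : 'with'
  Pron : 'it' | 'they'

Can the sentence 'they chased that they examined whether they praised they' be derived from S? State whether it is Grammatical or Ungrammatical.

Grammatical

[S [NP [Pron they]] [VP [V chased] [CP [C that] [S [NP [Pron they]] [VP [V examined] [CP [C whether] [S [NP [Pron they]] [VP [V praised] [NP [Pron they]]]]]]]]]]
Each bracket corresponds to one application of a listed rule, so the string is derivable from S.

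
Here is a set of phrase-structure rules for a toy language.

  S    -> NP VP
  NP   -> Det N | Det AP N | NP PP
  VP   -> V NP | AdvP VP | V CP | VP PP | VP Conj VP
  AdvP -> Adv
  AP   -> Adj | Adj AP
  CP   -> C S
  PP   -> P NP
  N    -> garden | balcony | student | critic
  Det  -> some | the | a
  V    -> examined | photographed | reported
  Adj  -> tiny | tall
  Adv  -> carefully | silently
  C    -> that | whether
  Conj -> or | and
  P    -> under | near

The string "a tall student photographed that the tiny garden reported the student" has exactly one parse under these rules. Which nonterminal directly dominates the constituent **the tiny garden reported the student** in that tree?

CP

S
  NP
    Det: a
    AP
      Adj: tall
    N: student
  VP
    V: photographed
    CP
      C: that
      S
        NP
          Det: the
          AP
            Adj: tiny
          N: garden
        VP
          V: reported
          NP
            Det: the
            N: student
The span 'the tiny garden reported the student' is the S node built by S → NP VP.
Its mother is the CP built by CP → C S.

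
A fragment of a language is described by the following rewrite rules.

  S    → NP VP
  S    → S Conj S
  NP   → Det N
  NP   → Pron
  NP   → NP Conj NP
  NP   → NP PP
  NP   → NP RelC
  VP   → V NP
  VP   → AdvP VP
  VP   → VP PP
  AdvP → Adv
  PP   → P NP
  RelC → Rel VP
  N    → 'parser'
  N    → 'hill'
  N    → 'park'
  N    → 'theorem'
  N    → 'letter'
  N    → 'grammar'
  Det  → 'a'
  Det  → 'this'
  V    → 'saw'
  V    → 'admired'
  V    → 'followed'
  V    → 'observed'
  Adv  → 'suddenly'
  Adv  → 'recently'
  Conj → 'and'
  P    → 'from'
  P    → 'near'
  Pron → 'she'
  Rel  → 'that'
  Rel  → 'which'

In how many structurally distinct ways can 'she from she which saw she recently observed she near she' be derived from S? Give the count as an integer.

6

Two of the 6 distinct bracketings:
[S [NP [NP [Pron she]] [PP [P from] [NP [NP [Pron she]] [RelC [Rel which] [VP [V saw] [NP [Pron she]]]]]]] [VP [AdvP [Adv recently]] [VP [V observed] [NP [NP [Pron she]] [PP [P near] [NP [Pron she]]]]]]]
[S [NP [NP [Pron she]] [PP [P from] [NP [NP [Pron she]] [RelC [Rel which] [VP [V saw] [NP [Pron she]]]]]]] [VP [AdvP [Adv recently]] [VP [VP [V observed] [NP [Pron she]]] [PP [P near] [NP [Pron she]]]]]]
The difference turns on whether VP → VP PP is used at the relevant span, versus an alternative expansion of VP.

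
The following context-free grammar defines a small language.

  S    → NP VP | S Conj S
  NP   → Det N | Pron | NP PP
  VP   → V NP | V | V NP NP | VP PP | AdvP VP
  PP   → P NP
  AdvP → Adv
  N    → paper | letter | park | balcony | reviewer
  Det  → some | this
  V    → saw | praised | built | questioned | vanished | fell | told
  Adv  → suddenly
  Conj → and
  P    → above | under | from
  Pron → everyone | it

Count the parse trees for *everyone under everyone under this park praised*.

2

The two bracketings:
[S [NP [NP [Pron everyone]] [PP [P under] [NP [NP [Pron everyone]] [PP [P under] [NP [Det this] [N park]]]]]] [VP [V praised]]]
[S [NP [NP [NP [Pron everyone]] [PP [P under] [NP [Pron everyone]]]] [PP [P under] [NP [Det this] [N park]]]] [VP [V praised]]]
The trees differ in how a recursive rule is bracketed over the same span.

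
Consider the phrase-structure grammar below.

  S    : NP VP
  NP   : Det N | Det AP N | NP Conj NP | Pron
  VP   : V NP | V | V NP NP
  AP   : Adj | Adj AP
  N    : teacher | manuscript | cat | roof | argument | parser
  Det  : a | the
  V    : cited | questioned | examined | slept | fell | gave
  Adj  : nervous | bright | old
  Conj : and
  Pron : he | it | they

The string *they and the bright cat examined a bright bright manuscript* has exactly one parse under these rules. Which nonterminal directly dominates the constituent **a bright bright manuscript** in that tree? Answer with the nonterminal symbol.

VP

[S [NP [NP [Pron they]] [Conj and] [NP [Det the] [AP [Adj bright]] [N cat]]] [VP [V examined] [NP [Det a] [AP [Adj bright] [AP [Adj bright]]] [N manuscript]]]]
The span 'a bright bright manuscript' is the NP node built by NP → Det AP N.
Its mother is the VP built by VP → V NP.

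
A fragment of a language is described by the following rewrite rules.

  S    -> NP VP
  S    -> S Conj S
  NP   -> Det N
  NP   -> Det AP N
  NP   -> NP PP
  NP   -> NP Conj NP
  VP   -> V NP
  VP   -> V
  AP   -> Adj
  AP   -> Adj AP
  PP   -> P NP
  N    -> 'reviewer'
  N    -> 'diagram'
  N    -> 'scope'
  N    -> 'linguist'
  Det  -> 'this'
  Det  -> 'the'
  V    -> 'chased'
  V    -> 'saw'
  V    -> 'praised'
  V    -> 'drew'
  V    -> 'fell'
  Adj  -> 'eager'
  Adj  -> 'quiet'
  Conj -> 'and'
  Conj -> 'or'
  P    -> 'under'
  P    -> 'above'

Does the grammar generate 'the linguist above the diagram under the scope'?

For S → NP VP, every NP-prefix leaves a non-VP remainder: after 'the linguist' the remainder is not a VP; after 'the linguist above the diagram' the remainder is not a VP. The alternative S rule S → S Conj S likewise has no satisfying split.

Ungrammatical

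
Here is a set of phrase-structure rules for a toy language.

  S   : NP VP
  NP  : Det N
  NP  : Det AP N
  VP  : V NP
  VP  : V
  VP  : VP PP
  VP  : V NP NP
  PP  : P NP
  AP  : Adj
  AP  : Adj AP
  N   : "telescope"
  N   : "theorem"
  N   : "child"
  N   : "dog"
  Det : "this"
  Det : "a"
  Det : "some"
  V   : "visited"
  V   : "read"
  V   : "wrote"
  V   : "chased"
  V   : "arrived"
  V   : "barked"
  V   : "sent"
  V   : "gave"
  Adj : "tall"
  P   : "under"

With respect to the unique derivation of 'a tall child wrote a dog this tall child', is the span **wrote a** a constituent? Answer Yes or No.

[S [NP [Det a] [AP [Adj tall]] [N child]] [VP [V wrote] [NP [Det a] [N dog]] [NP [Det this] [AP [Adj tall]] [N child]]]]
The smallest constituent containing 'wrote a' is the VP spanning 'wrote a dog this tall child'; no single node in the tree dominates exactly the given words.

No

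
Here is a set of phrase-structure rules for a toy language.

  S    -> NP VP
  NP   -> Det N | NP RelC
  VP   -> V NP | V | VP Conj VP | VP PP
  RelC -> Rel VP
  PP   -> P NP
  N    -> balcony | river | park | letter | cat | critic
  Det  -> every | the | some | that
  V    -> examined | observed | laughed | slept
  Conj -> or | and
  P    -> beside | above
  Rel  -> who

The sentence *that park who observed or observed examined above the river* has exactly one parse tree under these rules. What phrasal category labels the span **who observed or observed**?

S
  NP
    NP
      Det: that
      N: park
    RelC
      Rel: who
      VP
        VP
          V: observed
        Conj: or
        VP
          V: observed
  VP
    VP
      V: examined
    PP
      P: above
      NP
        Det: the
        N: river
The span 'who observed or observed' is the RelC node built by RelC → Rel VP.

RelC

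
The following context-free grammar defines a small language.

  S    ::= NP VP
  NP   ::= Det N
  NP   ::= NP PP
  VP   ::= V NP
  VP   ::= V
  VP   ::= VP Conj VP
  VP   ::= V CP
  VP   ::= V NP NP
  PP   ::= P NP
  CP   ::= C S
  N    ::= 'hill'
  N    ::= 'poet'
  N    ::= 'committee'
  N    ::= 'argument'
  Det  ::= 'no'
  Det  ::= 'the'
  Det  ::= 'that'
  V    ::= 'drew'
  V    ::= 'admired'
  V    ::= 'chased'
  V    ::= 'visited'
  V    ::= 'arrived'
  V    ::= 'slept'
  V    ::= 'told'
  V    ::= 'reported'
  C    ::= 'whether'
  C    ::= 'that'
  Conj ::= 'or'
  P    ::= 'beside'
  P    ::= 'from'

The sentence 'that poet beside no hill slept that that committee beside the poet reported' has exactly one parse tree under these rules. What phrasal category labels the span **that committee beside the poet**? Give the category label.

NP

S
  NP
    NP
      Det: that
      N: poet
    PP
      P: beside
      NP
        Det: no
        N: hill
  VP
    V: slept
    CP
      C: that
      S
        NP
          NP
            Det: that
            N: committee
          PP
            P: beside
            NP
              Det: the
              N: poet
        VP
          V: reported
The span 'that committee beside the poet' is the NP node built by NP → NP PP.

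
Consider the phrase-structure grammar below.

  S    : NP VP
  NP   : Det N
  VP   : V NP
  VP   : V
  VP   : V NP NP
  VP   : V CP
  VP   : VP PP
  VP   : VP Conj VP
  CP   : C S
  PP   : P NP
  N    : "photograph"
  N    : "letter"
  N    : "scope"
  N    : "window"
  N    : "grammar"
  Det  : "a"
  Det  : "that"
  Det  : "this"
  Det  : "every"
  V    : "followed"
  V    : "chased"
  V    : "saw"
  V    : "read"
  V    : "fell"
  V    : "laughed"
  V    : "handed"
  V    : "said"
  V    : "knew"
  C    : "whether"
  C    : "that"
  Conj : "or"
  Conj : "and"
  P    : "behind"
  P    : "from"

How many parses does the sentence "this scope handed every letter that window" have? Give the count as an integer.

1

[S [NP [Det this] [N scope]] [VP [V handed] [NP [Det every] [N letter]] [NP [Det that] [N window]]]]
No rule offers an alternative attachment or grouping for any span, so this is the only derivation.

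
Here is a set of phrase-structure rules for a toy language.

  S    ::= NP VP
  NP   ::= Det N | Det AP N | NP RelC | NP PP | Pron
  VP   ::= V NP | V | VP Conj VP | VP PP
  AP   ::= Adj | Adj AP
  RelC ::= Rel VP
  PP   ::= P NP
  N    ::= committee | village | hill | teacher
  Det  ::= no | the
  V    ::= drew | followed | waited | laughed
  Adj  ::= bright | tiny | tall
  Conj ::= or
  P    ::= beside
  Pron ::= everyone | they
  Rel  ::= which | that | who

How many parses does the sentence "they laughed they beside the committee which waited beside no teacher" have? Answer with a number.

10

Two of the 10 distinct bracketings:
[S [NP [Pron they]] [VP [V laughed] [NP [NP [NP [Pron they]] [PP [P beside] [NP [Det the] [N committee]]]] [RelC [Rel which] [VP [VP [V waited]] [PP [P beside] [NP [Det no] [N teacher]]]]]]]]
[S [NP [Pron they]] [VP [V laughed] [NP [NP [Pron they]] [PP [P beside] [NP [NP [Det the] [N committee]] [RelC [Rel which] [VP [VP [V waited]] [PP [P beside] [NP [Det no] [N teacher]]]]]]]]]]
The trees differ in how a recursive rule is bracketed over the same span.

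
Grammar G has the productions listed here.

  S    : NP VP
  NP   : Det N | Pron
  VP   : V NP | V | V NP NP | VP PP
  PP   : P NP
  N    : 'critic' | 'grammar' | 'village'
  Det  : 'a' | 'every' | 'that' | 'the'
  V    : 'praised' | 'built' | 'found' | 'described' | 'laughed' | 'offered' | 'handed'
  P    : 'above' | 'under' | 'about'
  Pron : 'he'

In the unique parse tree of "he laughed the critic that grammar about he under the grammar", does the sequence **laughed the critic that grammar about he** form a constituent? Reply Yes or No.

[S [NP [Pron he]] [VP [VP [VP [V laughed] [NP [Det the] [N critic]] [NP [Det that] [N grammar]]] [PP [P about] [NP [Pron he]]]] [PP [P under] [NP [Det the] [N grammar]]]]]
The words 'laughed the critic that grammar about he' are exhaustively dominated by a single VP node (built by VP → VP PP), so they form a constituent.

Yes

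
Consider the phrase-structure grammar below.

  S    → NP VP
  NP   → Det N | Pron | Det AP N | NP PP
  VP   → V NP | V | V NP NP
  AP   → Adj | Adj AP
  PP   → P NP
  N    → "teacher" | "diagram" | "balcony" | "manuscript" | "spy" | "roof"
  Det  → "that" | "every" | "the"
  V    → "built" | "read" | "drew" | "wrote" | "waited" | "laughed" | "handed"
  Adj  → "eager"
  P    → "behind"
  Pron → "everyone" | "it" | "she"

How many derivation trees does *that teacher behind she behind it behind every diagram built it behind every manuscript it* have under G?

5

Two of the 5 distinct bracketings:
[S [NP [NP [Det that] [N teacher]] [PP [P behind] [NP [NP [Pron she]] [PP [P behind] [NP [NP [Pron it]] [PP [P behind] [NP [Det every] [N diagram]]]]]]]] [VP [V built] [NP [NP [Pron it]] [PP [P behind] [NP [Det every] [N manuscript]]]] [NP [Pron it]]]]
[S [NP [NP [Det that] [N teacher]] [PP [P behind] [NP [NP [NP [Pron she]] [PP [P behind] [NP [Pron it]]]] [PP [P behind] [NP [Det every] [N diagram]]]]]] [VP [V built] [NP [NP [Pron it]] [PP [P behind] [NP [Det every] [N manuscript]]]] [NP [Pron it]]]]
The trees differ in how a recursive rule is bracketed over the same span.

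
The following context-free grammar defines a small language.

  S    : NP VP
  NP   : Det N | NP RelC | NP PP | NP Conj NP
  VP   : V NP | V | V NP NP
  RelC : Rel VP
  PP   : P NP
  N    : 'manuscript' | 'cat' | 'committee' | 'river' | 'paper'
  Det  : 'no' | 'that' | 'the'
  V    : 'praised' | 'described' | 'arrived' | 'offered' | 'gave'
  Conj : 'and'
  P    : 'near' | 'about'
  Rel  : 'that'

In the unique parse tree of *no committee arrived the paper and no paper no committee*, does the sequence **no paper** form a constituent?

[S [NP [Det no] [N committee]] [VP [V arrived] [NP [NP [Det the] [N paper]] [Conj and] [NP [Det no] [N paper]]] [NP [Det no] [N committee]]]]
The words 'no paper' are exhaustively dominated by a single NP node (built by NP → Det N), so they form a constituent.

Yes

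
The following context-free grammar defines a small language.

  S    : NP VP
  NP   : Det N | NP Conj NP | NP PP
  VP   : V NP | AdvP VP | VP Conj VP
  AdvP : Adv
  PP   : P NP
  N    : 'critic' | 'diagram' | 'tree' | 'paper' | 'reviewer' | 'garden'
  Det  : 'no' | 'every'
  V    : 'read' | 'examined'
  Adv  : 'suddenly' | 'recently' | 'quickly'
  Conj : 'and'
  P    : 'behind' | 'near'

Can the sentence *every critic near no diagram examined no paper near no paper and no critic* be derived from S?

S
  NP
    NP
      Det: every
      N: critic
    PP
      P: near
      NP
        Det: no
        N: diagram
  VP
    V: examined
    NP
      NP
        NP
          Det: no
          N: paper
        PP
          P: near
          NP
            Det: no
            N: paper
      Conj: and
      NP
        Det: no
        N: critic
Each bracket corresponds to one application of a listed rule, so the string is derivable from S.

Grammatical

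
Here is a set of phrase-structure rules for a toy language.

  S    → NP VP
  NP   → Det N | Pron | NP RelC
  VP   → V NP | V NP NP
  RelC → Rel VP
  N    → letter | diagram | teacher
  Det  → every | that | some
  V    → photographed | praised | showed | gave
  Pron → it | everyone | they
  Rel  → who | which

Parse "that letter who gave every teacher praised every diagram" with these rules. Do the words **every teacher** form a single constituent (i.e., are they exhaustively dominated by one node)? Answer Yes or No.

[S [NP [NP [Det that] [N letter]] [RelC [Rel who] [VP [V gave] [NP [Det every] [N teacher]]]]] [VP [V praised] [NP [Det every] [N diagram]]]]
The words 'every teacher' are exhaustively dominated by a single NP node (built by NP → Det N), so they form a constituent.

Yes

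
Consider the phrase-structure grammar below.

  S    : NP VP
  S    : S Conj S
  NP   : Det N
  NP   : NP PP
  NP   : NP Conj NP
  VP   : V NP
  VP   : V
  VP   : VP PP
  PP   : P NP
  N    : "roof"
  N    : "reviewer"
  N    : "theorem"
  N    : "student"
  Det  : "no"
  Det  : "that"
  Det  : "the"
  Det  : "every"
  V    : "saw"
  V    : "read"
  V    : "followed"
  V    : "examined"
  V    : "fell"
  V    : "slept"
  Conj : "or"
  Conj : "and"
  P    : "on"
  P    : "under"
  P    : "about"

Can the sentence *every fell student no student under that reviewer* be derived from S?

Ungrammatical

A Det word can never sit immediately before a V word in any string this grammar generates, so the substring 'every fell' rules out a derivation.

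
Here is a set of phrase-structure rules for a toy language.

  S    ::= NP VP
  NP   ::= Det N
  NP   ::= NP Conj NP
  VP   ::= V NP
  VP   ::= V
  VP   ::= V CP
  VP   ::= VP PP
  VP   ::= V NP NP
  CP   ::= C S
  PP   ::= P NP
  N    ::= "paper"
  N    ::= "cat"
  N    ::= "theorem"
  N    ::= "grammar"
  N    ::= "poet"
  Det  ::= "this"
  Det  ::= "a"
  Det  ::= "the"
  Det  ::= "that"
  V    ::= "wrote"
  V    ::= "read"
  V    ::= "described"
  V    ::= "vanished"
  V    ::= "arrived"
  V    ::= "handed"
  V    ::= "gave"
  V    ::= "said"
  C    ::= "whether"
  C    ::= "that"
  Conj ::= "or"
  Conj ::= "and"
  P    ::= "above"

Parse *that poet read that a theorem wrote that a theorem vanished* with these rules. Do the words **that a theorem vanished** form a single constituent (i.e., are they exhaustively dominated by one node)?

[S [NP [Det that] [N poet]] [VP [V read] [CP [C that] [S [NP [Det a] [N theorem]] [VP [V wrote] [CP [C that] [S [NP [Det a] [N theorem]] [VP [V vanished]]]]]]]]]
The words 'that a theorem vanished' are exhaustively dominated by a single CP node (built by CP → C S), so they form a constituent.

Yes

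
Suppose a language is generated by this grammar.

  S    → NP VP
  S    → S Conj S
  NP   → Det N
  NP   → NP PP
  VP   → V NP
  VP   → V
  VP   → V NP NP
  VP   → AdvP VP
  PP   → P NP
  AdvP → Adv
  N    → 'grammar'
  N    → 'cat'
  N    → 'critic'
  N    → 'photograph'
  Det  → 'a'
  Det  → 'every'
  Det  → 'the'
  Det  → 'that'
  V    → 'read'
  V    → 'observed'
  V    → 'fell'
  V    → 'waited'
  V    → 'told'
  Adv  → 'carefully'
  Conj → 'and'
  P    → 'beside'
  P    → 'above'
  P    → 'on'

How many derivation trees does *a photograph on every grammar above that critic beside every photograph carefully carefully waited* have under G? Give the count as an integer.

Two of the 5 distinct bracketings:
[S [NP [NP [Det a] [N photograph]] [PP [P on] [NP [NP [Det every] [N grammar]] [PP [P above] [NP [NP [Det that] [N critic]] [PP [P beside] [NP [Det every] [N photograph]]]]]]]] [VP [AdvP [Adv carefully]] [VP [AdvP [Adv carefully]] [VP [V waited]]]]]
[S [NP [NP [Det a] [N photograph]] [PP [P on] [NP [NP [NP [Det every] [N grammar]] [PP [P above] [NP [Det that] [N critic]]]] [PP [P beside] [NP [Det every] [N photograph]]]]]] [VP [AdvP [Adv carefully]] [VP [AdvP [Adv carefully]] [VP [V waited]]]]]
The trees differ in how a recursive rule is bracketed over the same span.

5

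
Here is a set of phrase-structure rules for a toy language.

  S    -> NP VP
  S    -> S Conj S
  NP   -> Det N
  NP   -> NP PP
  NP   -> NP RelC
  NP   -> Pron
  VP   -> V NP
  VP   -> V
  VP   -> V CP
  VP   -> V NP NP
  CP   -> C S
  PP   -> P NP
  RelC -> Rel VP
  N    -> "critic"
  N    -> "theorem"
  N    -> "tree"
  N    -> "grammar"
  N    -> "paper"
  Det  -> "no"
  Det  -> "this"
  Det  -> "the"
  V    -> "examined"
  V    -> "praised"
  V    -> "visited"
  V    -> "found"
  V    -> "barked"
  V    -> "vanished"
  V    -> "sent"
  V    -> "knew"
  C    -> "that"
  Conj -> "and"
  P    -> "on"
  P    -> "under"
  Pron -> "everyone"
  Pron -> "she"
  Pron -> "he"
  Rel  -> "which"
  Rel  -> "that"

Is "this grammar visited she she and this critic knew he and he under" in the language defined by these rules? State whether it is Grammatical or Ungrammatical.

Ungrammatical

For S → NP VP, the only prefix that parses as NP is 'this grammar', but the remainder 'visited she she and this critic knew he and he under' is not a VP under these rules. The alternative S rule S → S Conj S likewise has no satisfying split.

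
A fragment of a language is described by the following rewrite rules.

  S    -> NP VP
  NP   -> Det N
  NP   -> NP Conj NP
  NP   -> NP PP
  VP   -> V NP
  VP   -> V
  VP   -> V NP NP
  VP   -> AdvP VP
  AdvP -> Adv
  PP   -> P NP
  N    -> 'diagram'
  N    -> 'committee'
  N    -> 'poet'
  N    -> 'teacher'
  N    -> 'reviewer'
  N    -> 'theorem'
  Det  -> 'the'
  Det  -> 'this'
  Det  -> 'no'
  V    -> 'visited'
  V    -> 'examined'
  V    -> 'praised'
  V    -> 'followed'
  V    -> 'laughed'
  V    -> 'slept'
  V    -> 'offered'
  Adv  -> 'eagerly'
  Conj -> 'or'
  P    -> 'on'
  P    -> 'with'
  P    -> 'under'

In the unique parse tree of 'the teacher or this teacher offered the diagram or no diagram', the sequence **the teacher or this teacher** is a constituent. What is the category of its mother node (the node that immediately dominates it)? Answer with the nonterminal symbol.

S
  NP
    NP
      Det: the
      N: teacher
    Conj: or
    NP
      Det: this
      N: teacher
  VP
    V: offered
    NP
      NP
        Det: the
        N: diagram
      Conj: or
      NP
        Det: no
        N: diagram
The span 'the teacher or this teacher' is the NP node built by NP → NP Conj NP.
Its mother is the S built by S → NP VP.

S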